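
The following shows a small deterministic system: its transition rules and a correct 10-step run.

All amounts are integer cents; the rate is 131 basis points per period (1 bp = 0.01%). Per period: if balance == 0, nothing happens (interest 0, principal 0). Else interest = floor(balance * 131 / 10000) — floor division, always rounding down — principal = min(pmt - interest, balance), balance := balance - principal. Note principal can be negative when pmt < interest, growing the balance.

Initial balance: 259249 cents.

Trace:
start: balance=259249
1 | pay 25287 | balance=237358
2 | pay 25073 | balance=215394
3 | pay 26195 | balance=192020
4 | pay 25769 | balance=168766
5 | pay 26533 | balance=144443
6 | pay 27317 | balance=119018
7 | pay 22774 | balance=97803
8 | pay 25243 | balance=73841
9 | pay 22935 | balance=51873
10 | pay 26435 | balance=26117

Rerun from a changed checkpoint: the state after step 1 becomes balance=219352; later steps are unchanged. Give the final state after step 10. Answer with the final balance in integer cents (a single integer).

5872

state after step 1 := balance=219352
2 | pay 25073 | balance=197152
3 | pay 26195 | balance=173539
4 | pay 25769 | balance=150043
5 | pay 26533 | balance=125475
6 | pay 27317 | balance=99801
7 | pay 22774 | balance=78334
8 | pay 25243 | balance=54117
9 | pay 22935 | balance=31890
10 | pay 26435 | balance=5872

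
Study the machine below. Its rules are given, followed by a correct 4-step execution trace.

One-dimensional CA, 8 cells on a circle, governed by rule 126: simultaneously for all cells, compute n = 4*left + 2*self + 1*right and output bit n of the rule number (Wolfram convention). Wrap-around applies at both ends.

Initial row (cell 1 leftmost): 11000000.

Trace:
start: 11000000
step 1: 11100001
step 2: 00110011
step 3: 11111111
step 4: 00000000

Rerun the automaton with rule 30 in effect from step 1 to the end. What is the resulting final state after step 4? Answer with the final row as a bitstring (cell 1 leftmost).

10001000

(re-executing steps 1..4 under rule 30; state before step 1: 11000000)
step 1: 10100001
step 2: 00110011
step 3: 11101110
step 4: 10001000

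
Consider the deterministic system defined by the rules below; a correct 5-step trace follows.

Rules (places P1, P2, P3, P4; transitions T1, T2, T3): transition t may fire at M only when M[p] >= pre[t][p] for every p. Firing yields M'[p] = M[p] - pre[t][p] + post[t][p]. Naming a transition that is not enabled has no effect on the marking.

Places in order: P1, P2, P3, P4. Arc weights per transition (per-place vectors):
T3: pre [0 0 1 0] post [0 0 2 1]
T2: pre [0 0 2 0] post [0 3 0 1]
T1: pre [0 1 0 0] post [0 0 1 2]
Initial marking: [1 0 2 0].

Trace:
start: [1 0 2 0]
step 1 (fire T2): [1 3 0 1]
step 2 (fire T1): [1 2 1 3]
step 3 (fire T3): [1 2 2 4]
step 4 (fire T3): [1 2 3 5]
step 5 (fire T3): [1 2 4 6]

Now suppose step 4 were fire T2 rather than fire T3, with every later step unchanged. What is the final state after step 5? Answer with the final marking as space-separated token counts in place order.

(re-executing from step 4 with the substitution; state before step 4: [1 2 2 4])
step 4 (fire T2): [1 5 0 5]
step 5 (fire T3): [1 5 0 5]

1 5 0 5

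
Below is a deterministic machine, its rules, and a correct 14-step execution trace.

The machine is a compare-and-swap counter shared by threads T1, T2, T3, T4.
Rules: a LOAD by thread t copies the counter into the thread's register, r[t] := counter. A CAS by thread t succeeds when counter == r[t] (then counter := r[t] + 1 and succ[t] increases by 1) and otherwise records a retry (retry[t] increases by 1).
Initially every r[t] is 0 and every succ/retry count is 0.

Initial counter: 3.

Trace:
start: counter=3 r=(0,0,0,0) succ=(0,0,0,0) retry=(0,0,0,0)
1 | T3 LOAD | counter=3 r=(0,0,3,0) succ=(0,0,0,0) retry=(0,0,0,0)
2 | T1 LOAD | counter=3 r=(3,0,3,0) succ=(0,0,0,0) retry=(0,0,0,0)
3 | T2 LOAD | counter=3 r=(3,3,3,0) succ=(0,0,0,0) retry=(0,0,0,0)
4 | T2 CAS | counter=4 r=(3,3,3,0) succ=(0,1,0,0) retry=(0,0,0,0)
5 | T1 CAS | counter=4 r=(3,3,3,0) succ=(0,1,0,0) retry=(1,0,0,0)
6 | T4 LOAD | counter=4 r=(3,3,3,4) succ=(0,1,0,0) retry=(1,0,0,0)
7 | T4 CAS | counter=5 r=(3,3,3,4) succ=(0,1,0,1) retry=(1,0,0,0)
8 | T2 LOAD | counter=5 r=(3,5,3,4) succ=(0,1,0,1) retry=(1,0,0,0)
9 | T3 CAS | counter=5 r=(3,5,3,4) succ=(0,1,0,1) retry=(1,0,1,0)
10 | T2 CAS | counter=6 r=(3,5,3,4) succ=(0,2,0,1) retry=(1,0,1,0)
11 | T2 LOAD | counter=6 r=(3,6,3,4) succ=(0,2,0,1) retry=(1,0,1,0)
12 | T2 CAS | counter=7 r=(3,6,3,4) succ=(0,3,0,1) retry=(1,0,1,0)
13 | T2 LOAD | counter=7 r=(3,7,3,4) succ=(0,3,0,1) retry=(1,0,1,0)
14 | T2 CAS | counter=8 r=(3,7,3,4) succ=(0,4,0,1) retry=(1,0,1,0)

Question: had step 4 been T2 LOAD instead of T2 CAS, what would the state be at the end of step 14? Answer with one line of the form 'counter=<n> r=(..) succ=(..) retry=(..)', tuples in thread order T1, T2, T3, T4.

counter=8 r=(3,7,3,4) succ=(1,3,0,1) retry=(0,0,1,0)

(re-executing from step 4 with the substitution; state before step 4: counter=3 r=(3,3,3,0) succ=(0,0,0,0) retry=(0,0,0,0))
4 | T2 LOAD | counter=3 r=(3,3,3,0) succ=(0,0,0,0) retry=(0,0,0,0)
5 | T1 CAS | counter=4 r=(3,3,3,0) succ=(1,0,0,0) retry=(0,0,0,0)
6 | T4 LOAD | counter=4 r=(3,3,3,4) succ=(1,0,0,0) retry=(0,0,0,0)
7 | T4 CAS | counter=5 r=(3,3,3,4) succ=(1,0,0,1) retry=(0,0,0,0)
8 | T2 LOAD | counter=5 r=(3,5,3,4) succ=(1,0,0,1) retry=(0,0,0,0)
9 | T3 CAS | counter=5 r=(3,5,3,4) succ=(1,0,0,1) retry=(0,0,1,0)
10 | T2 CAS | counter=6 r=(3,5,3,4) succ=(1,1,0,1) retry=(0,0,1,0)
11 | T2 LOAD | counter=6 r=(3,6,3,4) succ=(1,1,0,1) retry=(0,0,1,0)
12 | T2 CAS | counter=7 r=(3,6,3,4) succ=(1,2,0,1) retry=(0,0,1,0)
13 | T2 LOAD | counter=7 r=(3,7,3,4) succ=(1,2,0,1) retry=(0,0,1,0)
14 | T2 CAS | counter=8 r=(3,7,3,4) succ=(1,3,0,1) retry=(0,0,1,0)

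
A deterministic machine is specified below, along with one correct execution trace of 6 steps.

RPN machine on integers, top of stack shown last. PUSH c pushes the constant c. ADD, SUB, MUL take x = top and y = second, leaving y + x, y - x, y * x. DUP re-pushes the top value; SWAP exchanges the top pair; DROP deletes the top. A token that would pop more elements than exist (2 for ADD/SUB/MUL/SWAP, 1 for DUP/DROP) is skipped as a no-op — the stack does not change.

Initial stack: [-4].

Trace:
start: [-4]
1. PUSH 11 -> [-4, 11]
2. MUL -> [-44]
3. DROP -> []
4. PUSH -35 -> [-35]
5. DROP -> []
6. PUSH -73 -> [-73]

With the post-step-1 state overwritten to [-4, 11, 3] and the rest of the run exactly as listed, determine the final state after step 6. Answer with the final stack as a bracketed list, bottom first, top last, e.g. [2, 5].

[-4, -73]

state after step 1 := [-4, 11, 3]
2. MUL -> [-4, 33]
3. DROP -> [-4]
4. PUSH -35 -> [-4, -35]
5. DROP -> [-4]
6. PUSH -73 -> [-4, -73]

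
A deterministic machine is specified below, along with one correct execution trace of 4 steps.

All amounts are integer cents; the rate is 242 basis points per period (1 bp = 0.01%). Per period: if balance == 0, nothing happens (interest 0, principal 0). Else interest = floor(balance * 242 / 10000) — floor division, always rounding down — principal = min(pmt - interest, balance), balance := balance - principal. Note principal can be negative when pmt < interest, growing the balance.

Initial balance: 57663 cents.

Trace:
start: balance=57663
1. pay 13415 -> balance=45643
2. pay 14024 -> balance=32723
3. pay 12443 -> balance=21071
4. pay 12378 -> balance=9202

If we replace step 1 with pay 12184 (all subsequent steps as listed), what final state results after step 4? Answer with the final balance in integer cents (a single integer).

10526

(re-executing from step 1 with the substitution; state before step 1: balance=57663)
1. pay 12184 -> balance=46874
2. pay 14024 -> balance=33984
3. pay 12443 -> balance=22363
4. pay 12378 -> balance=10526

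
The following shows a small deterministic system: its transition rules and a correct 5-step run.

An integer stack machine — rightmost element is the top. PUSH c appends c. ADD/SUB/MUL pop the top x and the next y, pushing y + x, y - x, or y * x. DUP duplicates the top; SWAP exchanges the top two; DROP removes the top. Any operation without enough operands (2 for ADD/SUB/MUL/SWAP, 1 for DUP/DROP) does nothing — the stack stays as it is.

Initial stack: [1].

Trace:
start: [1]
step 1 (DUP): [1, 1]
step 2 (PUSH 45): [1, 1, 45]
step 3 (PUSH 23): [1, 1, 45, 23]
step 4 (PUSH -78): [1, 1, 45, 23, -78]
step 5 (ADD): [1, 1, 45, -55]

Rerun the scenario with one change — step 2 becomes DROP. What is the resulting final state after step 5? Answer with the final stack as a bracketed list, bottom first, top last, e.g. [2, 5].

(re-executing from step 2 with the substitution; state before step 2: [1, 1])
step 2 (DROP): [1]
step 3 (PUSH 23): [1, 23]
step 4 (PUSH -78): [1, 23, -78]
step 5 (ADD): [1, -55]

[1, -55]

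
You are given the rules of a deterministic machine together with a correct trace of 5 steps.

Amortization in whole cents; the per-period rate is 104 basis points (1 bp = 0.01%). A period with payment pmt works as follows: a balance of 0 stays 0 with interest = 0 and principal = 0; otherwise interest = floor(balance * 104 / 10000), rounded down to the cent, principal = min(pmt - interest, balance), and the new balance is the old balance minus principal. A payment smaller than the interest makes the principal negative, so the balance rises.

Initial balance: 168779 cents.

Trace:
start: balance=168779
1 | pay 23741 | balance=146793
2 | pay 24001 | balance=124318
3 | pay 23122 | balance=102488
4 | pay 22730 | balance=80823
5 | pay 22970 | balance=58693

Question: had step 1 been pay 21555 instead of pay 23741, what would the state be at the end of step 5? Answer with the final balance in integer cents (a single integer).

60973

(re-executing from step 1 with the substitution; state before step 1: balance=168779)
1 | pay 21555 | balance=148979
2 | pay 24001 | balance=126527
3 | pay 23122 | balance=104720
4 | pay 22730 | balance=83079
5 | pay 22970 | balance=60973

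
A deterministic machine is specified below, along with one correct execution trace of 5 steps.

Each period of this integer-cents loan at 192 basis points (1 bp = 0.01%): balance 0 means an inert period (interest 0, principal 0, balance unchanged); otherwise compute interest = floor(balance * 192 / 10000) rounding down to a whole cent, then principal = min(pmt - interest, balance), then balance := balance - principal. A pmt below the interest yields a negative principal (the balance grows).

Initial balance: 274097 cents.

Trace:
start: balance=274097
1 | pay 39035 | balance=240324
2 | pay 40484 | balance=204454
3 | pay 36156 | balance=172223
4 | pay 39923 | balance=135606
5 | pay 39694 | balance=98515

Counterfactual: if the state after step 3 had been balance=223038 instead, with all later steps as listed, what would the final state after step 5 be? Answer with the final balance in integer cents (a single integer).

151301

state after step 3 := balance=223038
4 | pay 39923 | balance=187397
5 | pay 39694 | balance=151301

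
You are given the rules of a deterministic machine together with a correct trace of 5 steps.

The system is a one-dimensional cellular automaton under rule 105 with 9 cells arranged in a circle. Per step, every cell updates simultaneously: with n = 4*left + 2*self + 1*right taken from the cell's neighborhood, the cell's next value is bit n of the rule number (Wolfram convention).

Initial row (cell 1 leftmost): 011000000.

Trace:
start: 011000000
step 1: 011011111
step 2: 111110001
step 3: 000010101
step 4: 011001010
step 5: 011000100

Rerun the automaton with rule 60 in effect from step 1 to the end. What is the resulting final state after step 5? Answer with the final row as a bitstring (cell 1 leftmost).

(re-executing steps 1..5 under rule 60; state before step 1: 011000000)
step 1: 010100000
step 2: 011110000
step 3: 010001000
step 4: 011001100
step 5: 010101010

010101010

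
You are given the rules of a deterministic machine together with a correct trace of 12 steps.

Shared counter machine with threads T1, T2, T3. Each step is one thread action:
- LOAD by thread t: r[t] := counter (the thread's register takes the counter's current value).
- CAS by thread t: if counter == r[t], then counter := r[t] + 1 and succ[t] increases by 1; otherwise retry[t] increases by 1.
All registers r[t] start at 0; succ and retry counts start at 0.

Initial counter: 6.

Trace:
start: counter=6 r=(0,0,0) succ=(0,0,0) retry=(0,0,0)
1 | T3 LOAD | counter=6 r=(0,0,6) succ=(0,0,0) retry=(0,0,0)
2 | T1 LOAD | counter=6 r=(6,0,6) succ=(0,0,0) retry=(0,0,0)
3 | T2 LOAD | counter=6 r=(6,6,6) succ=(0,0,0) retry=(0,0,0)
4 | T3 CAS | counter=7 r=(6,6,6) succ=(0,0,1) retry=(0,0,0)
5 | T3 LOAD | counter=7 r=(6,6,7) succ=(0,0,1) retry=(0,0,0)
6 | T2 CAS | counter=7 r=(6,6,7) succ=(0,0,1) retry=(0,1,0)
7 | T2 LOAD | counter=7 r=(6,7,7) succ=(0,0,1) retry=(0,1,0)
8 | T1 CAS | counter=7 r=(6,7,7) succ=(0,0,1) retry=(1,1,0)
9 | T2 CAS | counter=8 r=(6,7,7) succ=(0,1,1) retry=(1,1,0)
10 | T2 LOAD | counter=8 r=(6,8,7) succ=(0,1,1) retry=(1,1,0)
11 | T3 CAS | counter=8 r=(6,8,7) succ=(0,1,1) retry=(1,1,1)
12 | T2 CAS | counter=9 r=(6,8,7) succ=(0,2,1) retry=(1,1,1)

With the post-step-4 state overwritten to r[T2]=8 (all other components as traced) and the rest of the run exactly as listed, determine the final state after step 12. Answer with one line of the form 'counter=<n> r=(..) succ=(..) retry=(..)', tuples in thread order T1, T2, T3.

counter=9 r=(6,8,7) succ=(0,2,1) retry=(1,1,1)

state after step 4 := counter=7 r=(6,8,6) succ=(0,0,1) retry=(0,0,0)
5 | T3 LOAD | counter=7 r=(6,8,7) succ=(0,0,1) retry=(0,0,0)
6 | T2 CAS | counter=7 r=(6,8,7) succ=(0,0,1) retry=(0,1,0)
7 | T2 LOAD | counter=7 r=(6,7,7) succ=(0,0,1) retry=(0,1,0)
8 | T1 CAS | counter=7 r=(6,7,7) succ=(0,0,1) retry=(1,1,0)
9 | T2 CAS | counter=8 r=(6,7,7) succ=(0,1,1) retry=(1,1,0)
10 | T2 LOAD | counter=8 r=(6,8,7) succ=(0,1,1) retry=(1,1,0)
11 | T3 CAS | counter=8 r=(6,8,7) succ=(0,1,1) retry=(1,1,1)
12 | T2 CAS | counter=9 r=(6,8,7) succ=(0,2,1) retry=(1,1,1)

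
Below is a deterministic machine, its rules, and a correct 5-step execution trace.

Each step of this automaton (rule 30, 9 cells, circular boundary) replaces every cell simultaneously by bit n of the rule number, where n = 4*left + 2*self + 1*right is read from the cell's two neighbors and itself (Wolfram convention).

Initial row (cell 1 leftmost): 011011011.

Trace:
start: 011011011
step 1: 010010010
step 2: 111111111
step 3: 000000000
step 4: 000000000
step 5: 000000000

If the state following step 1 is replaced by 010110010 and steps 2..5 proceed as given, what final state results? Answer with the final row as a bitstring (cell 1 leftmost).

011001010

state after step 1 := 010110010
step 2: 110101111
step 3: 000101000
step 4: 001101100
step 5: 011001010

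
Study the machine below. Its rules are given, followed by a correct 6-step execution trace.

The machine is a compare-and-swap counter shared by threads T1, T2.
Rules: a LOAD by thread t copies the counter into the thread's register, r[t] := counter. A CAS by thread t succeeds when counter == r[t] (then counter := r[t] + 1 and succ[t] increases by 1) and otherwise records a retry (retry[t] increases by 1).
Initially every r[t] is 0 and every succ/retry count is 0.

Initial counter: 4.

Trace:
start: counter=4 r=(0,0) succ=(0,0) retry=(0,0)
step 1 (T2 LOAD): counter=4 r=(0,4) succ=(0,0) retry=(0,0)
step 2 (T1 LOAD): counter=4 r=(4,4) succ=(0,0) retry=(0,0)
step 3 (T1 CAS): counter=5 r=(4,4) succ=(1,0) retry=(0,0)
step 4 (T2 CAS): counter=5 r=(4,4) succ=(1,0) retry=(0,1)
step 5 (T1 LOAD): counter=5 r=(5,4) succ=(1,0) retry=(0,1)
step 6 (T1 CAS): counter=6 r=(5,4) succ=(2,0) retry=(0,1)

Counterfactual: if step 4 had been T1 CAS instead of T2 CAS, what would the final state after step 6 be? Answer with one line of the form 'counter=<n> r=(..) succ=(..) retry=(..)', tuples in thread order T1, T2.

counter=6 r=(5,4) succ=(2,0) retry=(1,0)

(re-executing from step 4 with the substitution; state before step 4: counter=5 r=(4,4) succ=(1,0) retry=(0,0))
step 4 (T1 CAS): counter=5 r=(4,4) succ=(1,0) retry=(1,0)
step 5 (T1 LOAD): counter=5 r=(5,4) succ=(1,0) retry=(1,0)
step 6 (T1 CAS): counter=6 r=(5,4) succ=(2,0) retry=(1,0)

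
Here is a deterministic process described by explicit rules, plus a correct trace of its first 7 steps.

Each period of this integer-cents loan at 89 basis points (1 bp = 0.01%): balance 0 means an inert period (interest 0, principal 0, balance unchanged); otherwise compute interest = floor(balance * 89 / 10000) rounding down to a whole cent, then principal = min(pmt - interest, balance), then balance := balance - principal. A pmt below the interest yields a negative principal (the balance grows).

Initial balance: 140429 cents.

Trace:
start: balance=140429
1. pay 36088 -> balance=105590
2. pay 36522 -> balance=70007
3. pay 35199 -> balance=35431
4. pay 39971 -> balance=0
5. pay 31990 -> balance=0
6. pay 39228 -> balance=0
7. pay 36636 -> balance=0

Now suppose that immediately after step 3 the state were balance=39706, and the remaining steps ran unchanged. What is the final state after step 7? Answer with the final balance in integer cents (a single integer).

state after step 3 := balance=39706
4. pay 39971 -> balance=88
5. pay 31990 -> balance=0
6. pay 39228 -> balance=0
7. pay 36636 -> balance=0

0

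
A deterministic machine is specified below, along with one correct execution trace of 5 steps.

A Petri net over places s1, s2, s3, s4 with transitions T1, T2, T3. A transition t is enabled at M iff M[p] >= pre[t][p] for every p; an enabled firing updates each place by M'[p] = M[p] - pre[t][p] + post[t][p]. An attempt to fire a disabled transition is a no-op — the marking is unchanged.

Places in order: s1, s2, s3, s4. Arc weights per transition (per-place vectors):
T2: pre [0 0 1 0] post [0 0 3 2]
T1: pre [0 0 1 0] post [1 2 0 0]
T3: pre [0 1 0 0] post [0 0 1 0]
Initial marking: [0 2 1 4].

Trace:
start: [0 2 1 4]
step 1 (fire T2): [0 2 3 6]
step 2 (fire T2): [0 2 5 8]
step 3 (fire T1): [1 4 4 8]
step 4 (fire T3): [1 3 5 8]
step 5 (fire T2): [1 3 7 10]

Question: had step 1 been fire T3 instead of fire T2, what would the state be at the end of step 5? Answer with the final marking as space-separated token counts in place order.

(re-executing from step 1 with the substitution; state before step 1: [0 2 1 4])
step 1 (fire T3): [0 1 2 4]
step 2 (fire T2): [0 1 4 6]
step 3 (fire T1): [1 3 3 6]
step 4 (fire T3): [1 2 4 6]
step 5 (fire T2): [1 2 6 8]

1 2 6 8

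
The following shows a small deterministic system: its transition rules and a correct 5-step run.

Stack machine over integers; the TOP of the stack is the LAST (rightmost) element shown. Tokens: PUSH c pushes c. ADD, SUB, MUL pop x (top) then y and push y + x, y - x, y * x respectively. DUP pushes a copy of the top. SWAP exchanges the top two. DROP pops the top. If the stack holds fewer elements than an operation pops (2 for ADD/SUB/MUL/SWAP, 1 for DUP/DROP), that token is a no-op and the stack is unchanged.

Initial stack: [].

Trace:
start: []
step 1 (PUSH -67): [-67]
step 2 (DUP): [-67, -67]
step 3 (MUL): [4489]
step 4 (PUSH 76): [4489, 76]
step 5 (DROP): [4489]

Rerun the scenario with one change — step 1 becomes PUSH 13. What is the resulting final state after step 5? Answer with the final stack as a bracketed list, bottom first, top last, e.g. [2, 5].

[169]

(re-executing from step 1 with the substitution; state before step 1: [])
step 1 (PUSH 13): [13]
step 2 (DUP): [13, 13]
step 3 (MUL): [169]
step 4 (PUSH 76): [169, 76]
step 5 (DROP): [169]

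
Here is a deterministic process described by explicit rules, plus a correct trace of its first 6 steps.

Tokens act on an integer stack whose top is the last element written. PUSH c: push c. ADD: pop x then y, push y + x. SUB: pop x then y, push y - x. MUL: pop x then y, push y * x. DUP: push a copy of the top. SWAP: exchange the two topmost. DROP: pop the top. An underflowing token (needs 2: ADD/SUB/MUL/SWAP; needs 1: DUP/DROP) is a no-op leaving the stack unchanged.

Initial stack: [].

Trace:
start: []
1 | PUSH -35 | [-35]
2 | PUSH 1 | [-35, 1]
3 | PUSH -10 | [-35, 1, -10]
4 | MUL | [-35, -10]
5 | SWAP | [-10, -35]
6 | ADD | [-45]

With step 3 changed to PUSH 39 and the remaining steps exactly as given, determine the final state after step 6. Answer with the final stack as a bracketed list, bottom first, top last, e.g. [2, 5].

(re-executing from step 3 with the substitution; state before step 3: [-35, 1])
3 | PUSH 39 | [-35, 1, 39]
4 | MUL | [-35, 39]
5 | SWAP | [39, -35]
6 | ADD | [4]

[4]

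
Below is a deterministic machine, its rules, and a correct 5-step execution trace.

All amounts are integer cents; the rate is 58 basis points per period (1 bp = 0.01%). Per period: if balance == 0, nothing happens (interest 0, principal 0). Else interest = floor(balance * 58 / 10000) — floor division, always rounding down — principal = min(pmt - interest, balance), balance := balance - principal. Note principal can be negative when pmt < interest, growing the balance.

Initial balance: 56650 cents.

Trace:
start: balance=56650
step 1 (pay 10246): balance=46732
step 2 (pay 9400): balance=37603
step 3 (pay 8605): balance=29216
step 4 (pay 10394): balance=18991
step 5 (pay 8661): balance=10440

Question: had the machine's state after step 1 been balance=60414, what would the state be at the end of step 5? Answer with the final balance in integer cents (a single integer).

state after step 1 := balance=60414
step 2 (pay 9400): balance=51364
step 3 (pay 8605): balance=43056
step 4 (pay 10394): balance=32911
step 5 (pay 8661): balance=24440

24440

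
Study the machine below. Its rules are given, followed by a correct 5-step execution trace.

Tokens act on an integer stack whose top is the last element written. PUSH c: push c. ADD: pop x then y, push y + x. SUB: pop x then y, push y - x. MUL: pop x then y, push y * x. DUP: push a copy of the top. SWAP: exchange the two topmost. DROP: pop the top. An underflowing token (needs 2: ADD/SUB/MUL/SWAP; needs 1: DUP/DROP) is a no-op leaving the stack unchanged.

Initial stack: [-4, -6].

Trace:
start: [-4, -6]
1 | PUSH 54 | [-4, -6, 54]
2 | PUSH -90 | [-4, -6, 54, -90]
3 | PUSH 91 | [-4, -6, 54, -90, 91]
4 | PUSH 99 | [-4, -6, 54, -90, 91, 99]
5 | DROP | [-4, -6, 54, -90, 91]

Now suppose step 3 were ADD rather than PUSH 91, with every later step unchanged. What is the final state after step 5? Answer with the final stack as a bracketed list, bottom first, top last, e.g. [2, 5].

(re-executing from step 3 with the substitution; state before step 3: [-4, -6, 54, -90])
3 | ADD | [-4, -6, -36]
4 | PUSH 99 | [-4, -6, -36, 99]
5 | DROP | [-4, -6, -36]

[-4, -6, -36]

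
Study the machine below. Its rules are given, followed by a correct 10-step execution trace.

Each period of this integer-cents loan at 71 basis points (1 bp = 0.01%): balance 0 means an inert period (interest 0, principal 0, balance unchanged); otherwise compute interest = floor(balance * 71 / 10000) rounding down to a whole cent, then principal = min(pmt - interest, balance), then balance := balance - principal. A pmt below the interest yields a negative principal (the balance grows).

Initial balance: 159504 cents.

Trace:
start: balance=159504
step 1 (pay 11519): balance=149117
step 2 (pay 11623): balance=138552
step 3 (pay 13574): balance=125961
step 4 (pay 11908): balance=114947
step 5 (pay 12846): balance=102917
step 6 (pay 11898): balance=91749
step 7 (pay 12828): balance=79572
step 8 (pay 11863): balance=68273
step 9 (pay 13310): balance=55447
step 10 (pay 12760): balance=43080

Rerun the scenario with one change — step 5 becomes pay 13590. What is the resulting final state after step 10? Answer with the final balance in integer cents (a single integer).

42311

(re-executing from step 5 with the substitution; state before step 5: balance=114947)
step 5 (pay 13590): balance=102173
step 6 (pay 11898): balance=91000
step 7 (pay 12828): balance=78818
step 8 (pay 11863): balance=67514
step 9 (pay 13310): balance=54683
step 10 (pay 12760): balance=42311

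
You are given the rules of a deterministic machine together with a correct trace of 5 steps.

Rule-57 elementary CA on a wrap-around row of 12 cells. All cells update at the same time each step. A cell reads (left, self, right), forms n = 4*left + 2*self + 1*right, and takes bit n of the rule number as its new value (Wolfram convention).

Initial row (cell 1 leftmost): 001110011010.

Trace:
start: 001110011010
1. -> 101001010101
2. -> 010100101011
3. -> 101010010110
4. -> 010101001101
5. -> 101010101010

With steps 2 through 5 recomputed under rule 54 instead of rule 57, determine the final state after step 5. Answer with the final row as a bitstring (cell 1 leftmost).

111000000111

(re-executing steps 2..5 under rule 54; state before step 2: 101001010101)
2. -> 011111111110
3. -> 100000000001
4. -> 010000000010
5. -> 111000000111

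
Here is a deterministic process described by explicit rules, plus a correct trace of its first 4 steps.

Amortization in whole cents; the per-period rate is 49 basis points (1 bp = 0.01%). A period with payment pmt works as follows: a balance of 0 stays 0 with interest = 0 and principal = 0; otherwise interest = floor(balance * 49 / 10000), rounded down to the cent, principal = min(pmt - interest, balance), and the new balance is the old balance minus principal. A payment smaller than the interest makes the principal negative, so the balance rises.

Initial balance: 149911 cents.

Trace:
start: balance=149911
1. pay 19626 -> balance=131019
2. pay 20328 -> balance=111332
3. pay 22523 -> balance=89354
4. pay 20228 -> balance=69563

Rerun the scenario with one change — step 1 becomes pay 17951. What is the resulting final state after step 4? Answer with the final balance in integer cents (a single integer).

71264

(re-executing from step 1 with the substitution; state before step 1: balance=149911)
1. pay 17951 -> balance=132694
2. pay 20328 -> balance=113016
3. pay 22523 -> balance=91046
4. pay 20228 -> balance=71264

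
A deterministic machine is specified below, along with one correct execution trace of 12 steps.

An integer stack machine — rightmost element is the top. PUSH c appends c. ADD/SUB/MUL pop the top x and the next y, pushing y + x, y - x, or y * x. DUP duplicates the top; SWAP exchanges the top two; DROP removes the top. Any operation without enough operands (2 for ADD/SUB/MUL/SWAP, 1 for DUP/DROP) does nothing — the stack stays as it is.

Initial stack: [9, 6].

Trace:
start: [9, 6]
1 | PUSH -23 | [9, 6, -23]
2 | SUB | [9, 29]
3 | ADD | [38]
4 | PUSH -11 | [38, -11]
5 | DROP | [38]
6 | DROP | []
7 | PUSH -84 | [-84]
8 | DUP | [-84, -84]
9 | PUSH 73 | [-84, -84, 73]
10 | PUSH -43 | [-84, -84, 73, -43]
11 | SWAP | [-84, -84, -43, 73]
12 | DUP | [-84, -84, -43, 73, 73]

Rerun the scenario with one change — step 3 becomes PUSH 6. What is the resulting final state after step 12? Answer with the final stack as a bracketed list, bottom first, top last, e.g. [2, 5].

[9, 29, -84, -84, -43, 73, 73]

(re-executing from step 3 with the substitution; state before step 3: [9, 29])
3 | PUSH 6 | [9, 29, 6]
4 | PUSH -11 | [9, 29, 6, -11]
5 | DROP | [9, 29, 6]
6 | DROP | [9, 29]
7 | PUSH -84 | [9, 29, -84]
8 | DUP | [9, 29, -84, -84]
9 | PUSH 73 | [9, 29, -84, -84, 73]
10 | PUSH -43 | [9, 29, -84, -84, 73, -43]
11 | SWAP | [9, 29, -84, -84, -43, 73]
12 | DUP | [9, 29, -84, -84, -43, 73, 73]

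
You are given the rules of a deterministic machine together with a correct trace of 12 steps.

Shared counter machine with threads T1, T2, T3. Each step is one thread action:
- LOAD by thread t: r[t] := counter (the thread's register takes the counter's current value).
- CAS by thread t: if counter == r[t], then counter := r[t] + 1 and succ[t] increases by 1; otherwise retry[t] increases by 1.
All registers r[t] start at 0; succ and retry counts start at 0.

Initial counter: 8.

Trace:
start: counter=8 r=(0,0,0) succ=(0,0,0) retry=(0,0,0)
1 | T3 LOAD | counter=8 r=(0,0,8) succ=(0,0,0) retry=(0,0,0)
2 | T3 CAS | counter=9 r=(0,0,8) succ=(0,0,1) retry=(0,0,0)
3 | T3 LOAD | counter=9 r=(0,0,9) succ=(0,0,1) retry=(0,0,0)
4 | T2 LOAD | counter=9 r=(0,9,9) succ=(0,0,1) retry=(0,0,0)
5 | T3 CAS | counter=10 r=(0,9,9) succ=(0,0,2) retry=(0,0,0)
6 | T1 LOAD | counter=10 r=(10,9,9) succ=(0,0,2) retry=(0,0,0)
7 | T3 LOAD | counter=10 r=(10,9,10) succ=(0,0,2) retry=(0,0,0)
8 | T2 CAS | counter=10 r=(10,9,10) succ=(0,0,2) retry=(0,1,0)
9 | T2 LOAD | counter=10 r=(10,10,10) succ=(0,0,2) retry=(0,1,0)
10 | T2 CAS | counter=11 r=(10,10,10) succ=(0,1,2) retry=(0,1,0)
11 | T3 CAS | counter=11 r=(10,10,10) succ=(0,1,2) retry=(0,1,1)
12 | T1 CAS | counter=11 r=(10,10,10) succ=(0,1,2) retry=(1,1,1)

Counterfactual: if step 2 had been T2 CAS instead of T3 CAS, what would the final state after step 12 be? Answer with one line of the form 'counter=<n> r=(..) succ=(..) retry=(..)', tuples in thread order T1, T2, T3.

(re-executing from step 2 with the substitution; state before step 2: counter=8 r=(0,0,8) succ=(0,0,0) retry=(0,0,0))
2 | T2 CAS | counter=8 r=(0,0,8) succ=(0,0,0) retry=(0,1,0)
3 | T3 LOAD | counter=8 r=(0,0,8) succ=(0,0,0) retry=(0,1,0)
4 | T2 LOAD | counter=8 r=(0,8,8) succ=(0,0,0) retry=(0,1,0)
5 | T3 CAS | counter=9 r=(0,8,8) succ=(0,0,1) retry=(0,1,0)
6 | T1 LOAD | counter=9 r=(9,8,8) succ=(0,0,1) retry=(0,1,0)
7 | T3 LOAD | counter=9 r=(9,8,9) succ=(0,0,1) retry=(0,1,0)
8 | T2 CAS | counter=9 r=(9,8,9) succ=(0,0,1) retry=(0,2,0)
9 | T2 LOAD | counter=9 r=(9,9,9) succ=(0,0,1) retry=(0,2,0)
10 | T2 CAS | counter=10 r=(9,9,9) succ=(0,1,1) retry=(0,2,0)
11 | T3 CAS | counter=10 r=(9,9,9) succ=(0,1,1) retry=(0,2,1)
12 | T1 CAS | counter=10 r=(9,9,9) succ=(0,1,1) retry=(1,2,1)

counter=10 r=(9,9,9) succ=(0,1,1) retry=(1,2,1)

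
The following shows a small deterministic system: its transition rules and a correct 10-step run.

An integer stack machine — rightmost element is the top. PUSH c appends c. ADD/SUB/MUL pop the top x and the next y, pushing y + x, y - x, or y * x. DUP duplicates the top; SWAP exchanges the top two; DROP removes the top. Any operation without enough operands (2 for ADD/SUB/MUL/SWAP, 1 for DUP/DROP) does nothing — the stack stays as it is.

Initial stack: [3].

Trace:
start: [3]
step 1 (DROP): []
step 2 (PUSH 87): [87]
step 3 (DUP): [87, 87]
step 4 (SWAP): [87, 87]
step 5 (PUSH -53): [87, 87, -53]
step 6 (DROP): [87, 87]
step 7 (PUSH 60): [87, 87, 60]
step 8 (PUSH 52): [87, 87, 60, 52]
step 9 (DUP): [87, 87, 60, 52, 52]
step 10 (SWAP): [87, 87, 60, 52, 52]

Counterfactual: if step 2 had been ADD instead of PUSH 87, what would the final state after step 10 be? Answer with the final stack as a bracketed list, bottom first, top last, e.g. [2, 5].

(re-executing from step 2 with the substitution; state before step 2: [])
step 2 (ADD): []
step 3 (DUP): []
step 4 (SWAP): []
step 5 (PUSH -53): [-53]
step 6 (DROP): []
step 7 (PUSH 60): [60]
step 8 (PUSH 52): [60, 52]
step 9 (DUP): [60, 52, 52]
step 10 (SWAP): [60, 52, 52]

[60, 52, 52]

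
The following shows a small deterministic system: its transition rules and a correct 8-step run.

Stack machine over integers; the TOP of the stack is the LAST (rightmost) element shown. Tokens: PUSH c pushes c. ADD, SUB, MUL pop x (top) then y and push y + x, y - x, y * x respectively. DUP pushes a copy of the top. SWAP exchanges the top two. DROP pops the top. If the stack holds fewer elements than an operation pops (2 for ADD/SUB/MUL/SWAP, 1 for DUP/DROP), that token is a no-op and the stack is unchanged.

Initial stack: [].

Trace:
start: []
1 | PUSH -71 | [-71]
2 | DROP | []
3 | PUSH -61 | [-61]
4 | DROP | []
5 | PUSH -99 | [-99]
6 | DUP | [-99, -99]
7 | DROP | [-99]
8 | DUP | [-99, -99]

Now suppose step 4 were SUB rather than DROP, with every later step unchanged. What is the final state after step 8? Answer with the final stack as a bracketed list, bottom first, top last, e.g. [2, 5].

[-61, -99, -99]

(re-executing from step 4 with the substitution; state before step 4: [-61])
4 | SUB | [-61]
5 | PUSH -99 | [-61, -99]
6 | DUP | [-61, -99, -99]
7 | DROP | [-61, -99]
8 | DUP | [-61, -99, -99]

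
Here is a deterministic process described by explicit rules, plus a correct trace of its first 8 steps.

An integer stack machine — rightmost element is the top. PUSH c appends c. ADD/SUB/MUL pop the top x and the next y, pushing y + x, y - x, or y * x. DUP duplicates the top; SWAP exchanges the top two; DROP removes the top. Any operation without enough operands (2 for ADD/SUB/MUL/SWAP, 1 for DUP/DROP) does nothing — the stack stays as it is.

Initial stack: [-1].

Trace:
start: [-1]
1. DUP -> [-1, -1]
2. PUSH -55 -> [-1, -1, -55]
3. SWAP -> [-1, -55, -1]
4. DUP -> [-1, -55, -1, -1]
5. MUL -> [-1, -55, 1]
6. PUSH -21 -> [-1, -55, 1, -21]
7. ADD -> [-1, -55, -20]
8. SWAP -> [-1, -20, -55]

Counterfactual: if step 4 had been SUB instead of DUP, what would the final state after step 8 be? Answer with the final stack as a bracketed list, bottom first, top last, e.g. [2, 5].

[33]

(re-executing from step 4 with the substitution; state before step 4: [-1, -55, -1])
4. SUB -> [-1, -54]
5. MUL -> [54]
6. PUSH -21 -> [54, -21]
7. ADD -> [33]
8. SWAP -> [33]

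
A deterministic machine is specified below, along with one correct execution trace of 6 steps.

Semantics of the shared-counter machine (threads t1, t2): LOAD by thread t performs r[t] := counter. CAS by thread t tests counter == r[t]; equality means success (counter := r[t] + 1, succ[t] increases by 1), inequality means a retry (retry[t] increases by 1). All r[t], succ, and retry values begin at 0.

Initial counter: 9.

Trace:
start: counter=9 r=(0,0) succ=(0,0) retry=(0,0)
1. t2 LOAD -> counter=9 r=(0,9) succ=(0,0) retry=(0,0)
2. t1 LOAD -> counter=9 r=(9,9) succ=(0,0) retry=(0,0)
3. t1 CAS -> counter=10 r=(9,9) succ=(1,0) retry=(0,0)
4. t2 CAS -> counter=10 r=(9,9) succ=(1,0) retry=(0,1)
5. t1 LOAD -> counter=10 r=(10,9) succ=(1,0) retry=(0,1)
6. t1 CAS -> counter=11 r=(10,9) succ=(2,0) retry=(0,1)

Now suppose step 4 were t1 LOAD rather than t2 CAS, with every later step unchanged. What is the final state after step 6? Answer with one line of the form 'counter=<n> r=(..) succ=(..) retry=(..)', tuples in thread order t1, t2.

(re-executing from step 4 with the substitution; state before step 4: counter=10 r=(9,9) succ=(1,0) retry=(0,0))
4. t1 LOAD -> counter=10 r=(10,9) succ=(1,0) retry=(0,0)
5. t1 LOAD -> counter=10 r=(10,9) succ=(1,0) retry=(0,0)
6. t1 CAS -> counter=11 r=(10,9) succ=(2,0) retry=(0,0)

counter=11 r=(10,9) succ=(2,0) retry=(0,0)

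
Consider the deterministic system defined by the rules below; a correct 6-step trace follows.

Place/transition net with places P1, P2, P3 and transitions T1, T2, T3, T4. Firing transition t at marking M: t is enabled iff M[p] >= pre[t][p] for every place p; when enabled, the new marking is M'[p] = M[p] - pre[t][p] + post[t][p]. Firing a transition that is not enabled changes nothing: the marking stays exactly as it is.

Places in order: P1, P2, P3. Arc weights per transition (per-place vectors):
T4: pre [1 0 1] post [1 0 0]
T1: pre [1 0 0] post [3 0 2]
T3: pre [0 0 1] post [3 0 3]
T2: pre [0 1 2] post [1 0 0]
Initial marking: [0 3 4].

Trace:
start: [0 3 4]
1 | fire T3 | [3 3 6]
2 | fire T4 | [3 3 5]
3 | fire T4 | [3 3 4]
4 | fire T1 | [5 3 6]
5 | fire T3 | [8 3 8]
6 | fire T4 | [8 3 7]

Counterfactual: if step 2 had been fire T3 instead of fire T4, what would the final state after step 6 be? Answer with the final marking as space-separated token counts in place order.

(re-executing from step 2 with the substitution; state before step 2: [3 3 6])
2 | fire T3 | [6 3 8]
3 | fire T4 | [6 3 7]
4 | fire T1 | [8 3 9]
5 | fire T3 | [11 3 11]
6 | fire T4 | [11 3 10]

11 3 10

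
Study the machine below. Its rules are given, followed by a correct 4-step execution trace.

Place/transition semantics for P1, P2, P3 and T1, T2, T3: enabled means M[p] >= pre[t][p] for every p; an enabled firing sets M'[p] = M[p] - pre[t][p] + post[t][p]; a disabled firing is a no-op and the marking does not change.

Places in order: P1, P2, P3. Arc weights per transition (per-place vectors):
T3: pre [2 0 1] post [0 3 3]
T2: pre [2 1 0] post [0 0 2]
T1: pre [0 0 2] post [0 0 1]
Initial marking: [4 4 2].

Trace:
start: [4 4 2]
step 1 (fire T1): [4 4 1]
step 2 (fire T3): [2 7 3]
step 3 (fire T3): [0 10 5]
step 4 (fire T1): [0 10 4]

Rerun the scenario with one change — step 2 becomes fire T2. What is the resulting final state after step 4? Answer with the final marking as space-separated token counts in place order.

(re-executing from step 2 with the substitution; state before step 2: [4 4 1])
step 2 (fire T2): [2 3 3]
step 3 (fire T3): [0 6 5]
step 4 (fire T1): [0 6 4]

0 6 4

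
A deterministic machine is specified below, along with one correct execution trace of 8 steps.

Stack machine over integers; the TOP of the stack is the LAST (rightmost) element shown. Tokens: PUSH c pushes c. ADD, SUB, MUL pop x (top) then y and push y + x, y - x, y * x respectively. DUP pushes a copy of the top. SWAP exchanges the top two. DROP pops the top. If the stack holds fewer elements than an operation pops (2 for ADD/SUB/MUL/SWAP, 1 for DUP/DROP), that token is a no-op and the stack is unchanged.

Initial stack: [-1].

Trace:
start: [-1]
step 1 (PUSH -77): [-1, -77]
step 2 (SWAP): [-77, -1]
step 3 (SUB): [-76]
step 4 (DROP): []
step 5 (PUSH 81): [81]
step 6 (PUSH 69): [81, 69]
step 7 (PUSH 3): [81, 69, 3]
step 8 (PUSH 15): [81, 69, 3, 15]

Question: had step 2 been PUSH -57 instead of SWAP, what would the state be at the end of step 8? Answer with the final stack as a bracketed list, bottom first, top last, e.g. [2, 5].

(re-executing from step 2 with the substitution; state before step 2: [-1, -77])
step 2 (PUSH -57): [-1, -77, -57]
step 3 (SUB): [-1, -20]
step 4 (DROP): [-1]
step 5 (PUSH 81): [-1, 81]
step 6 (PUSH 69): [-1, 81, 69]
step 7 (PUSH 3): [-1, 81, 69, 3]
step 8 (PUSH 15): [-1, 81, 69, 3, 15]

[-1, 81, 69, 3, 15]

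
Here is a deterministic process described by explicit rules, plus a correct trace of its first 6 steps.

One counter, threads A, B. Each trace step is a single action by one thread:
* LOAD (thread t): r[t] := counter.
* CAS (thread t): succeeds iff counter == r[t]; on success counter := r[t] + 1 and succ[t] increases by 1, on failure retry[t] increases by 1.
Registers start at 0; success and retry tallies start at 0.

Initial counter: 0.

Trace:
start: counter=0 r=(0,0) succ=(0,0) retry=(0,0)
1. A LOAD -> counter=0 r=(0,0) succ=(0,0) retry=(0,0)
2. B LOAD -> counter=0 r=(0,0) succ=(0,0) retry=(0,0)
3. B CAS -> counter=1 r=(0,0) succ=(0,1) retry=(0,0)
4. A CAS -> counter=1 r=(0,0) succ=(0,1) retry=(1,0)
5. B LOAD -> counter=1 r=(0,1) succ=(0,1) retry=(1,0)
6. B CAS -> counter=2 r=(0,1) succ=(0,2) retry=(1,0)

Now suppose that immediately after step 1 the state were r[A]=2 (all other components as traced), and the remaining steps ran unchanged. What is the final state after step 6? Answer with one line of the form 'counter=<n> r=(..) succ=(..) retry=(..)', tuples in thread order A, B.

counter=2 r=(2,1) succ=(0,2) retry=(1,0)

state after step 1 := counter=0 r=(2,0) succ=(0,0) retry=(0,0)
2. B LOAD -> counter=0 r=(2,0) succ=(0,0) retry=(0,0)
3. B CAS -> counter=1 r=(2,0) succ=(0,1) retry=(0,0)
4. A CAS -> counter=1 r=(2,0) succ=(0,1) retry=(1,0)
5. B LOAD -> counter=1 r=(2,1) succ=(0,1) retry=(1,0)
6. B CAS -> counter=2 r=(2,1) succ=(0,2) retry=(1,0)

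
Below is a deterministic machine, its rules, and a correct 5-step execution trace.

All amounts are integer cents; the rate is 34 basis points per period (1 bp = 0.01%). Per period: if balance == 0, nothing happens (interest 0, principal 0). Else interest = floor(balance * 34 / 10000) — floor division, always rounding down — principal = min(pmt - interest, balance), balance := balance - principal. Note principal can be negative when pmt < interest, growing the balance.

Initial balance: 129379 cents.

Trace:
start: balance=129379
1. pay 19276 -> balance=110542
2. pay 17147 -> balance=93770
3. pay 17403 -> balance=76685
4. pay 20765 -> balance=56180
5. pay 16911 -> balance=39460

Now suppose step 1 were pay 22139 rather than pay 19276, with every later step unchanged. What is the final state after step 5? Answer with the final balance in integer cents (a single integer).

(re-executing from step 1 with the substitution; state before step 1: balance=129379)
1. pay 22139 -> balance=107679
2. pay 17147 -> balance=90898
3. pay 17403 -> balance=73804
4. pay 20765 -> balance=53289
5. pay 16911 -> balance=36559

36559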